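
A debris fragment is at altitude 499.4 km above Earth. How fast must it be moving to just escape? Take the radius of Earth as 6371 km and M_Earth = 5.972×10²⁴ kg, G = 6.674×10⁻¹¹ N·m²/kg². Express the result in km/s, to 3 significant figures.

μ = GM = 6.674×10⁻¹¹ × 5.972×10²⁴ = 3.986×10¹⁴ m³/s².
r = 6371 + 499.4 = 6870.4 km = 6.8704×10⁶ m.
Escape speed v_esc = √(2μ/r) = √(2 × 3.986×10¹⁴ / 6.870×10⁶) = √(1.160×10⁸) = 10770 m/s.
= 10.77 km/s.

v_esc ≈ 10.8 km/s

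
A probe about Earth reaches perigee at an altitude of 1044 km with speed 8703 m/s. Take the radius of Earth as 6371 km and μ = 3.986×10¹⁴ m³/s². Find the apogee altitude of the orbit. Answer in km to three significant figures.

apogee altitude ≈ 11300 km

r_p = 6371 + 1044 = 7415.0 km = 7.415×10⁶ m.
Specific energy ε = v²/2 − μ/r = -1.588×10⁷ J/kg, so a = −μ/(2ε) = 1.255×10⁷ m.
The apsides satisfy r_p + r_a = 2a, so the apogee radius is 2a − r_p = 1.768×10⁷ m = 17678 km.
Apogee altitude = 17678 − 6371 = 11307 km.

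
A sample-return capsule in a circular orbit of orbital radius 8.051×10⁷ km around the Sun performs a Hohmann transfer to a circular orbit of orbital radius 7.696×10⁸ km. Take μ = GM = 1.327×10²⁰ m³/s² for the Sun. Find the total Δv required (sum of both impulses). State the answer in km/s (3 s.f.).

Δv_total ≈ 21.4 km/s

r₁ = 8.051×10⁷ km = 8.051×10¹⁰ m.
r₂ = 7.696×10⁸ km = 7.696×10¹¹ m.
Transfer ellipse a_t = (r₁ + r₂)/2 = 4.251×10¹¹ m.
At r₁: circular v_c1 = √(μ/r₁) = 40600 m/s; transfer-perihelion v_p = √[μ(2/r₁ − 1/a_t)] = 54630 m/s.
Δv₁ = v_p − v_c1 = 14030 m/s.
At r₂: circular v_c2 = √(μ/r₂) = 13130 m/s; transfer-aphelion v_a = √[μ(2/r₂ − 1/a_t)] = 5715 m/s.
Δv₂ = v_c2 − v_a = 7416 m/s.
Total Δv = Δv₁ + Δv₂ = 21450 m/s = 21.45 km/s.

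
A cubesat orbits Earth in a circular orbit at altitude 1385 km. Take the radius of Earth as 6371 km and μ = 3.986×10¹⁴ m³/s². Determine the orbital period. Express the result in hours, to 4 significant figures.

T ≈ 1.888 hours

r = 6371 + 1385 = 7756.0 km = 7.7560×10⁶ m.
Kepler's third law: T = 2π√(r³/μ) = 2π√((7.756×10⁶)³ / 3.986×10¹⁴).
r³/μ = 1.171×10⁶ s², so T = 2π × 1.082×10³ = 6.798×10³ s.
Converting: 6.798×10³ s ÷ 3600 = 1.888 hours.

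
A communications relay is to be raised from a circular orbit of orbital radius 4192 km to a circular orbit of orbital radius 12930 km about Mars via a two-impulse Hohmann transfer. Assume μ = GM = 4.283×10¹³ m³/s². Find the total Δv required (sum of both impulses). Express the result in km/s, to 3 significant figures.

Δv_total ≈ 1.28 km/s

r₁ = 4192 km = 4.192×10⁶ m.
r₂ = 12930 km = 1.293×10⁷ m.
Transfer ellipse a_t = (r₁ + r₂)/2 = 8.561×10⁶ m.
At r₁: circular v_c1 = √(μ/r₁) = 3196 m/s; transfer-periapsis v_p = √[μ(2/r₁ − 1/a_t)] = 3928 m/s.
Δv₁ = v_p − v_c1 = 731.8 m/s.
At r₂: circular v_c2 = √(μ/r₂) = 1820 m/s; transfer-apoapsis v_a = √[μ(2/r₂ − 1/a_t)] = 1274 m/s.
Δv₂ = v_c2 − v_a = 546.4 m/s.
Total Δv = Δv₁ + Δv₂ = 1278 m/s = 1.278 km/s.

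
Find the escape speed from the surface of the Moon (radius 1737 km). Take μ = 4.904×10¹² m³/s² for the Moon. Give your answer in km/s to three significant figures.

v_esc ≈ 2.38 km/s

r = R = 1.737×10⁶ m.
Escape speed v_esc = √(2μ/r) = √(2 × 4.904×10¹² / 1.737×10⁶) = √(5.647×10⁶) = 2376 m/s.
= 2.376 km/s.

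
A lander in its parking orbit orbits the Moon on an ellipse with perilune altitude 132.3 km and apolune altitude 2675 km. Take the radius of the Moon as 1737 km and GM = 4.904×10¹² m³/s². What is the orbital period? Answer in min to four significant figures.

r_p = 1737 + 132.3 = 1869.3 km = 1.8693×10⁶ m.
r_a = 1737 + 2675 = 4412.0 km = 4.4120×10⁶ m.
Semi-major axis a = (r_p + r_a)/2 = (1869.3 + 4412.0)/2 = 3140.7 km = 3.141×10⁶ m.
By Kepler's third law T = 2π√(a³/μ) = 2π × 2.513×10³ = 1.579×10⁴ s.
= 263.2 min.

T ≈ 263.2 min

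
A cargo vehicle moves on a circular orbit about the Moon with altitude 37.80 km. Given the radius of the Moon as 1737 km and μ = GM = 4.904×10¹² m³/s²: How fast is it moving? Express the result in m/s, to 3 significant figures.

v ≈ 1660 m/s

r = 1737 + 37.80 = 1774.8 km = 1.7748×10⁶ m.
For a circular orbit v = √(μ/r) = √(4.904×10¹² / 1.775×10⁶) = √(2.763×10⁶) = 1662 m/s.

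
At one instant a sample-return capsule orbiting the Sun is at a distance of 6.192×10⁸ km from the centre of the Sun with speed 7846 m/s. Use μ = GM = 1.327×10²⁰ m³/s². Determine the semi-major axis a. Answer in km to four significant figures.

r = 6.192×10¹¹ m.
Vis-viva rearranged: 1/a = 2/r − v²/μ = 3.230×10⁻¹² − 4.639×10⁻¹³ = 2.766×10⁻¹² m⁻¹.
a = 3.615×10¹¹ m = 3.6152×10⁸ km.

a ≈ 3.615×10⁸ km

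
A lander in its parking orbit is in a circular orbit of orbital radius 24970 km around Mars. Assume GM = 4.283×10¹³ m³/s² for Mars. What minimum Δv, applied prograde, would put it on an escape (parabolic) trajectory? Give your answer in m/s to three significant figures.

r = 24970 km = 2.497×10⁷ m.
Circular speed v_c = √(μ/r) = 1310 m/s.
Escape speed v_esc = √(2μ/r) = √2 × v_c = 1852 m/s.
Δv = v_esc − v_c = 542.5 m/s.

Δv ≈ 542 m/s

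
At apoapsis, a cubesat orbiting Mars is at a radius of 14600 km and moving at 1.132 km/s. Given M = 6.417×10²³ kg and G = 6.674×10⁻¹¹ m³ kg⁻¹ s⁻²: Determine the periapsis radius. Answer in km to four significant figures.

periapsis radius ≈ 4080 km

μ = GM = 6.674×10⁻¹¹ × 6.417×10²³ = 4.283×10¹³ m³/s².
r_a = 1.460×10⁷ m.
Specific energy ε = v²/2 − μ/r = -2.293×10⁶ J/kg, so a = −μ/(2ε) = 9.340×10⁶ m.
The apsides satisfy r_p + r_a = 2a, so the periapsis radius is 2a − r_a = 4.080×10⁶ m = 4080.2 km.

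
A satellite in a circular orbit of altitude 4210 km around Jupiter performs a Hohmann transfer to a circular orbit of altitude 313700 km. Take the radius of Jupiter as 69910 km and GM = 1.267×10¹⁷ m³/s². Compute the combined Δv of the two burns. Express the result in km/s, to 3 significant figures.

Δv_total ≈ 20.0 km/s

r₁ = 69910 + 4210 = 74120 km = 7.4120×10⁷ m.
r₂ = 69910 + 313700 = 383610 km = 3.8361×10⁸ m.
Transfer ellipse a_t = (r₁ + r₂)/2 = 2.289×10⁸ m.
At r₁: circular v_c1 = √(μ/r₁) = 41340 m/s; transfer-perijove v_p = √[μ(2/r₁ − 1/a_t)] = 53530 m/s.
Δv₁ = v_p − v_c1 = 12180 m/s.
At r₂: circular v_c2 = √(μ/r₂) = 18170 m/s; transfer-apojove v_a = √[μ(2/r₂ − 1/a_t)] = 10340 m/s.
Δv₂ = v_c2 − v_a = 7831 m/s.
Total Δv = Δv₁ + Δv₂ = 20010 m/s = 20.01 km/s.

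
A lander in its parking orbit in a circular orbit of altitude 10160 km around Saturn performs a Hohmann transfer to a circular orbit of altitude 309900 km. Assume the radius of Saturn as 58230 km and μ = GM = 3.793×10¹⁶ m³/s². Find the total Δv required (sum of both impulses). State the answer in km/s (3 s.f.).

r₁ = 58230 + 10160 = 68390 km = 6.8390×10⁷ m.
r₂ = 58230 + 309900 = 368130 km = 3.6813×10⁸ m.
Transfer ellipse a_t = (r₁ + r₂)/2 = 2.183×10⁸ m.
At r₁: circular v_c1 = √(μ/r₁) = 23550 m/s; transfer-perikrone v_p = √[μ(2/r₁ − 1/a_t)] = 30590 m/s.
Δv₁ = v_p − v_c1 = 7035 m/s.
At r₂: circular v_c2 = √(μ/r₂) = 10150 m/s; transfer-apokrone v_a = √[μ(2/r₂ − 1/a_t)] = 5682 m/s.
Δv₂ = v_c2 − v_a = 4469 m/s.
Total Δv = Δv₁ + Δv₂ = 11500 m/s = 11.50 km/s.

Δv_total ≈ 11.5 km/s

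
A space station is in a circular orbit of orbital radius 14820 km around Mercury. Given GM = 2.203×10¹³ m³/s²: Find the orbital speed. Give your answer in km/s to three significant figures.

v ≈ 1.22 km/s

r = 14820 km = 1.482×10⁷ m.
For a circular orbit v = √(μ/r) = √(2.203×10¹³ / 1.482×10⁷) = √(1.487×10⁶) = 1219 m/s.
That is 1.219 km/s.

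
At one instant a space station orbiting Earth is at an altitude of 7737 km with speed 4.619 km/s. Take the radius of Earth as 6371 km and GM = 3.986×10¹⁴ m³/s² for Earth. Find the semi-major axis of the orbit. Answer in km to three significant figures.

a ≈ 11300 km

r = 6371 + 7737 = 14108 km = 1.411×10⁷ m.
Vis-viva rearranged: 1/a = 2/r − v²/μ = 1.418×10⁻⁷ − 5.353×10⁻⁸ = 8.824×10⁻⁸ m⁻¹.
a = 1.133×10⁷ m = 11333 km.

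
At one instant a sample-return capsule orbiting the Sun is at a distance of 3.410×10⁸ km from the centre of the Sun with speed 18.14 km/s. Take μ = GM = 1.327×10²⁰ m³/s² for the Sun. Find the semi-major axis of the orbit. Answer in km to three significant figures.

a ≈ 2.95×10⁸ km

r = 3.410×10¹¹ m.
Specific orbital energy ε = v²/2 − μ/r = (18140)²/2 − 1.327×10²⁰/3.410×10¹¹ = -2.246×10⁸ J/kg.
Since ε = −μ/(2a), a = −μ/(2ε) = 2.954×10¹¹ m = 2.9539×10⁸ km.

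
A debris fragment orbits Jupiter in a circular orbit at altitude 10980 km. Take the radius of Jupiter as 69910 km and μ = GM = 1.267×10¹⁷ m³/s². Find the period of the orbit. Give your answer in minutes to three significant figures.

r = 69910 + 10980 = 80890 km = 8.0890×10⁷ m.
Kepler's third law: T = 2π√(r³/μ) = 2π√((8.089×10⁷)³ / 1.267×10¹⁷).
r³/μ = 4.177×10⁶ s², so T = 2π × 2.044×10³ = 1.284×10⁴ s.
Converting: 1.284×10⁴ s ÷ 60.00 = 214.0 minutes.

T ≈ 214 minutes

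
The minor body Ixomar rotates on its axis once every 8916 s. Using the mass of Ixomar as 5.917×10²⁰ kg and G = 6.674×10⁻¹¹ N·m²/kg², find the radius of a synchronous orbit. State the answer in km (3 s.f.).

μ = GM = 6.674×10⁻¹¹ × 5.917×10²⁰ = 3.949×10¹⁰ m³/s².
A synchronous orbit has period T, so by Kepler's third law a = (μT²/4π²)^(1/3).
μT²/4π² = 3.949×10¹⁰ × (8.916×10³)² / 39.48 = 7.952×10¹⁶ m³.
a = 4.300×10⁵ m = 430.02 km.

r_sync ≈ 430 km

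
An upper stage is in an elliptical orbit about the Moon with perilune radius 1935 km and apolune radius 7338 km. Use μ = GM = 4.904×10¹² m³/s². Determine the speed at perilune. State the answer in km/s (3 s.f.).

Semi-major axis a = (r_p + r_a)/2 = 4636.5 km = 4.636×10⁶ m.
Vis-viva: v² = μ(2/r − 1/a) = 4.904×10¹² × (1.034×10⁻⁶ − 2.157×10⁻⁷) = 4.011×10⁶ m²/s².
v = 2003 m/s = 2.003 km/s.

v ≈ 2.00 km/s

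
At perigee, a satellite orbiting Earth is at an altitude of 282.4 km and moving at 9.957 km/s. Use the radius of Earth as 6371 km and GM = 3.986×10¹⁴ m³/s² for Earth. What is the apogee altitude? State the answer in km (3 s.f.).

r_p = 6371 + 282.4 = 6653.4 km = 6.653×10⁶ m.
Specific energy ε = v²/2 − μ/r = -1.034×10⁷ J/kg, so a = −μ/(2ε) = 1.928×10⁷ m.
The apsides satisfy r_p + r_a = 2a, so the apogee radius is 2a − r_p = 3.190×10⁷ m = 31902 km.
Apogee altitude = 31902 − 6371 = 25531 km.

apogee altitude ≈ 25500 km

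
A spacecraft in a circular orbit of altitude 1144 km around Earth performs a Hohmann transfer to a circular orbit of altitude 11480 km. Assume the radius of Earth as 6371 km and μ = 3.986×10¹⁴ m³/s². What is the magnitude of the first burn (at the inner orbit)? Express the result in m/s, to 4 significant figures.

Δv ≈ 1357 m/s

r₁ = 6371 + 1144 = 7515.0 km = 7.5150×10⁶ m.
r₂ = 6371 + 11480 = 17851 km = 1.7851×10⁷ m.
Transfer ellipse a_t = (r₁ + r₂)/2 = 1.268×10⁷ m.
At r₁: circular v_c1 = √(μ/r₁) = 7283 m/s; transfer-perigee v_p = √[μ(2/r₁ − 1/a_t)] = 8640 m/s.
Δv₁ = v_p − v_c1 = 1357 m/s.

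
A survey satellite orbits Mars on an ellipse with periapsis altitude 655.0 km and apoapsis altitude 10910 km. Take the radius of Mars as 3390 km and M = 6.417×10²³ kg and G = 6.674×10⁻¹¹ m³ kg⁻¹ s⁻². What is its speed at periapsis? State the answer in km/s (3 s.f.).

μ = GM = 6.674×10⁻¹¹ × 6.417×10²³ = 4.283×10¹³ m³/s².
r_p = 3390 + 655.0 = 4045.0 km = 4.0450×10⁶ m.
r_a = 3390 + 10910 = 14300 km = 1.4300×10⁷ m.
Semi-major axis a = (r_p + r_a)/2 = 9172.5 km = 9.172×10⁶ m.
Vis-viva: v² = μ(2/r − 1/a) = 4.283×10¹³ × (4.944×10⁻⁷ − 1.090×10⁻⁷) = 1.651×10⁷ m²/s².
v = 4063 m/s = 4.063 km/s.

v ≈ 4.06 km/s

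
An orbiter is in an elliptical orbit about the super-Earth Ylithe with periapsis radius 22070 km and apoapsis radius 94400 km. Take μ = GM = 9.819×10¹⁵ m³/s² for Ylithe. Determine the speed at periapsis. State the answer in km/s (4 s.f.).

Semi-major axis a = (r_p + r_a)/2 = 58235 km = 5.824×10⁷ m.
Vis-viva: v² = μ(2/r − 1/a) = 9.819×10¹⁵ × (9.062×10⁻⁸ − 1.717×10⁻⁸) = 7.212×10⁸ m²/s².
v = 26860 m/s = 26.86 km/s.

v ≈ 26.86 km/s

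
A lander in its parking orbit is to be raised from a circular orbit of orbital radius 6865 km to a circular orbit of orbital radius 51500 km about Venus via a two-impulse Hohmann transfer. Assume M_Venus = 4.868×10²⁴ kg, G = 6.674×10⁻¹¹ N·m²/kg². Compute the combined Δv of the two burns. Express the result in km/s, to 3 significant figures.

Δv_total ≈ 3.55 km/s

μ = GM = 6.674×10⁻¹¹ × 4.868×10²⁴ = 3.249×10¹⁴ m³/s².
r₁ = 6865 km = 6.865×10⁶ m.
r₂ = 51500 km = 5.150×10⁷ m.
Transfer ellipse a_t = (r₁ + r₂)/2 = 2.918×10⁷ m.
At r₁: circular v_c1 = √(μ/r₁) = 6879 m/s; transfer-periapsis v_p = √[μ(2/r₁ − 1/a_t)] = 9139 m/s.
Δv₁ = v_p − v_c1 = 2259 m/s.
At r₂: circular v_c2 = √(μ/r₂) = 2512 m/s; transfer-apoapsis v_a = √[μ(2/r₂ − 1/a_t)] = 1218 m/s.
Δv₂ = v_c2 − v_a = 1293 m/s.
Total Δv = Δv₁ + Δv₂ = 3553 m/s = 3.553 km/s.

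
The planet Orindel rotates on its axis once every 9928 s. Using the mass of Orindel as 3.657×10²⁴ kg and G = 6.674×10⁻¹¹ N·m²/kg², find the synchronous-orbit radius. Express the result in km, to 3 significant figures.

r_sync ≈ 8480 km

μ = GM = 6.674×10⁻¹¹ × 3.657×10²⁴ = 2.441×10¹⁴ m³/s².
A synchronous orbit has period T, so by Kepler's third law a = (μT²/4π²)^(1/3).
μT²/4π² = 2.441×10¹⁴ × (9.928×10³)² / 39.48 = 6.094×10²⁰ m³.
a = 8.478×10⁶ m = 8478.0 km.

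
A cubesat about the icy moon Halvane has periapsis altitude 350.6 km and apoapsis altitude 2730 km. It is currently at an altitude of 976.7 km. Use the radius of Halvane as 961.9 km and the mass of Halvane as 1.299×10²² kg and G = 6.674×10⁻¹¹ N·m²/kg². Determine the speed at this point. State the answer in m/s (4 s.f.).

μ = GM = 6.674×10⁻¹¹ × 1.299×10²² = 8.670×10¹¹ m³/s².
r_p = 961.9 + 350.6 = 1312.5 km = 1.3125×10⁶ m.
r_a = 961.9 + 2730 = 3691.9 km = 3.6919×10⁶ m.
r = 961.9 + 976.7 = 1938.6 km = 1.939×10⁶ m.
Semi-major axis a = (r_p + r_a)/2 = 2502.2 km = 2.502×10⁶ m.
Vis-viva: v² = μ(2/r − 1/a) = 8.670×10¹¹ × (1.032×10⁻⁶ − 3.996×10⁻⁷) = 5.479×10⁵ m²/s².
v = 740.2 m/s.

v ≈ 740.2 m/s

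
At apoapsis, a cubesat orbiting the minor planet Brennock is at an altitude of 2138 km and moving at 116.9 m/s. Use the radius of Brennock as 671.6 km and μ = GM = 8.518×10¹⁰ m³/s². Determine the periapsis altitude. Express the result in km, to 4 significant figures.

r_a = 671.6 + 2138 = 2809.6 km = 2.810×10⁶ m.
Specific energy ε = v²/2 − μ/r = -2.348×10⁴ J/kg, so a = −μ/(2ε) = 1.814×10⁶ m.
The apsides satisfy r_p + r_a = 2a, so the periapsis radius is 2a − r_a = 8.174×10⁵ m = 817.45 km.
Periapsis altitude = 817.45 − 671.6 = 145.85 km.

periapsis altitude ≈ 145.8 km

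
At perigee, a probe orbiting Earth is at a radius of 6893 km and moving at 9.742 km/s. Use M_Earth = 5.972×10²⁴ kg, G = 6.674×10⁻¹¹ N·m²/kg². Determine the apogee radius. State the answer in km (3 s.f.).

apogee radius ≈ 31500 km

μ = GM = 6.674×10⁻¹¹ × 5.972×10²⁴ = 3.986×10¹⁴ m³/s².
r_p = 6.893×10⁶ m.
Specific energy ε = v²/2 − μ/r = -1.037×10⁷ J/kg, so a = −μ/(2ε) = 1.922×10⁷ m.
The apsides satisfy r_p + r_a = 2a, so the apogee radius is 2a − r_p = 3.154×10⁷ m = 31545 km.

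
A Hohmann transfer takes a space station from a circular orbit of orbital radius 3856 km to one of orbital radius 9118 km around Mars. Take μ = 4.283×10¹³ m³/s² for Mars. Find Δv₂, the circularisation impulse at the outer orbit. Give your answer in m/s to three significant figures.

Δv ≈ 496 m/s

r₁ = 3856 km = 3.856×10⁶ m.
r₂ = 9118 km = 9.118×10⁶ m.
Transfer ellipse a_t = (r₁ + r₂)/2 = 6.487×10⁶ m.
At r₁: circular v_c1 = √(μ/r₁) = 3333 m/s; transfer-periapsis v_p = √[μ(2/r₁ − 1/a_t)] = 3951 m/s.
At r₂: circular v_c2 = √(μ/r₂) = 2167 m/s; transfer-apoapsis v_a = √[μ(2/r₂ − 1/a_t)] = 1671 m/s.
Δv₂ = v_c2 − v_a = 496.3 m/s.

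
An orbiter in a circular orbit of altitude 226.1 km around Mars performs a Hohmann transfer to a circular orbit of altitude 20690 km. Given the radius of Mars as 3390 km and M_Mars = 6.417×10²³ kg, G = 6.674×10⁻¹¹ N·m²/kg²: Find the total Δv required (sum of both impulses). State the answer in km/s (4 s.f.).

μ = GM = 6.674×10⁻¹¹ × 6.417×10²³ = 4.283×10¹³ m³/s².
r₁ = 3390 + 226.1 = 3616.1 km = 3.6161×10⁶ m.
r₂ = 3390 + 20690 = 24080 km = 2.4080×10⁷ m.
Transfer ellipse a_t = (r₁ + r₂)/2 = 1.385×10⁷ m.
At r₁: circular v_c1 = √(μ/r₁) = 3441 m/s; transfer-periapsis v_p = √[μ(2/r₁ − 1/a_t)] = 4538 m/s.
Δv₁ = v_p − v_c1 = 1097 m/s.
At r₂: circular v_c2 = √(μ/r₂) = 1334 m/s; transfer-apoapsis v_a = √[μ(2/r₂ − 1/a_t)] = 681.5 m/s.
Δv₂ = v_c2 − v_a = 652.1 m/s.
Total Δv = Δv₁ + Δv₂ = 1749 m/s = 1.749 km/s.

Δv_total ≈ 1.749 km/s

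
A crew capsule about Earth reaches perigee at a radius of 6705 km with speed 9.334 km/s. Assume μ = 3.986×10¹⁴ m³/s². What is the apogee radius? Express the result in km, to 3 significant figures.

apogee radius ≈ 18400 km

r_p = 6.705×10⁶ m.
Specific energy ε = v²/2 − μ/r = -1.589×10⁷ J/kg, so a = −μ/(2ε) = 1.255×10⁷ m.
The apsides satisfy r_p + r_a = 2a, so the apogee radius is 2a − r_p = 1.839×10⁷ m = 18386 km.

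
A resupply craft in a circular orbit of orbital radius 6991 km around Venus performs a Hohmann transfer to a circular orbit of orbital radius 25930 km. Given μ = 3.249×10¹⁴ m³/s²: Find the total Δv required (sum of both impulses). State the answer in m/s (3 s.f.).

r₁ = 6991 km = 6.991×10⁶ m.
r₂ = 25930 km = 2.593×10⁷ m.
Transfer ellipse a_t = (r₁ + r₂)/2 = 1.646×10⁷ m.
At r₁: circular v_c1 = √(μ/r₁) = 6817 m/s; transfer-periapsis v_p = √[μ(2/r₁ − 1/a_t)] = 8556 m/s.
Δv₁ = v_p − v_c1 = 1739 m/s.
At r₂: circular v_c2 = √(μ/r₂) = 3540 m/s; transfer-apoapsis v_a = √[μ(2/r₂ − 1/a_t)] = 2307 m/s.
Δv₂ = v_c2 − v_a = 1233 m/s.
Total Δv = Δv₁ + Δv₂ = 2972 m/s.

Δv_total ≈ 2970 m/s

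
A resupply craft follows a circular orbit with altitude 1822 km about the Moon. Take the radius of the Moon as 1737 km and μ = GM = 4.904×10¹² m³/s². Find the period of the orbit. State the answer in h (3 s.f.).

r = 1737 + 1822 = 3559.0 km = 3.5590×10⁶ m.
Kepler's third law: T = 2π√(r³/μ) = 2π√((3.559×10⁶)³ / 4.904×10¹²).
r³/μ = 9.192×10⁶ s², so T = 2π × 3.032×10³ = 1.905×10⁴ s.
Converting: 1.905×10⁴ s ÷ 3600 = 5.292 h.

T ≈ 5.29 h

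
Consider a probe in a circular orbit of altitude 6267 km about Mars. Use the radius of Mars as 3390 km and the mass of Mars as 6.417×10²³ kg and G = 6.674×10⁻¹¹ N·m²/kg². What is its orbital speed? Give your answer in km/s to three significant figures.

μ = GM = 6.674×10⁻¹¹ × 6.417×10²³ = 4.283×10¹³ m³/s².
r = 3390 + 6267 = 9657.0 km = 9.6570×10⁶ m.
For a circular orbit v = √(μ/r) = √(4.283×10¹³ / 9.657×10⁶) = √(4.435×10⁶) = 2106 m/s.
That is 2.106 km/s.

v ≈ 2.11 km/s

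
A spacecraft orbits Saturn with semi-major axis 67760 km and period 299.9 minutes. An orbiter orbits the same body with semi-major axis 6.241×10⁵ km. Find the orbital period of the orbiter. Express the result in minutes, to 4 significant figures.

T₂ ≈ 8383 minutes

Kepler's third law: T² ∝ a³, so T₂ = T₁ (a₂/a₁)^(3/2).
a₂/a₁ = 9.210, (a₂/a₁)^(3/2) = 27.95.
T₂ = 299.9 × 27.95 = 8383 minutes.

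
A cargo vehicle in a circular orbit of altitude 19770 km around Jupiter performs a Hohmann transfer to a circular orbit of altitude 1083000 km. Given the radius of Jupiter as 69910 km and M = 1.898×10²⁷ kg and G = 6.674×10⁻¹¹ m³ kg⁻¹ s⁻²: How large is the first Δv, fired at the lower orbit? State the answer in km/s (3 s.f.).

Δv ≈ 13.6 km/s

μ = GM = 6.674×10⁻¹¹ × 1.898×10²⁷ = 1.267×10¹⁷ m³/s².
r₁ = 69910 + 19770 = 89680 km = 8.9680×10⁷ m.
r₂ = 69910 + 1083000 = 1152900 km = 1.1529×10⁹ m.
Transfer ellipse a_t = (r₁ + r₂)/2 = 6.213×10⁸ m.
At r₁: circular v_c1 = √(μ/r₁) = 37580 m/s; transfer-perijove v_p = √[μ(2/r₁ − 1/a_t)] = 51200 m/s.
Δv₁ = v_p − v_c1 = 13610 m/s.
= 13.61 km/s.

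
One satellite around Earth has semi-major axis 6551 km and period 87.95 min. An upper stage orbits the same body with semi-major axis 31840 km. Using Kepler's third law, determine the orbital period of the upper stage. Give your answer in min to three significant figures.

T₂ ≈ 942 min

Kepler's third law: T² ∝ a³, so T₂ = T₁ (a₂/a₁)^(3/2).
a₂/a₁ = 4.860, (a₂/a₁)^(3/2) = 10.72.
T₂ = 87.95 × 10.72 = 942.4 min.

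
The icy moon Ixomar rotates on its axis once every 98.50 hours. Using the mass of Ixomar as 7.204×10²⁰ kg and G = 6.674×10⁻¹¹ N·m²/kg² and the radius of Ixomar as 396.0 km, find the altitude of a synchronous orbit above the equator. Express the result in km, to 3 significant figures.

h_sync ≈ 4950 km

μ = GM = 6.674×10⁻¹¹ × 7.204×10²⁰ = 4.808×10¹⁰ m³/s².
T = 98.50 hours = 3.546×10⁵ s.
A synchronous orbit has period T, so by Kepler's third law a = (μT²/4π²)^(1/3).
μT²/4π² = 4.808×10¹⁰ × (3.546×10⁵)² / 39.48 = 1.531×10²⁰ m³.
a = 5.350×10⁶ m = 5350.1 km.
Altitude h = a − R = 5350.1 − 396.0 = 4954.1 km.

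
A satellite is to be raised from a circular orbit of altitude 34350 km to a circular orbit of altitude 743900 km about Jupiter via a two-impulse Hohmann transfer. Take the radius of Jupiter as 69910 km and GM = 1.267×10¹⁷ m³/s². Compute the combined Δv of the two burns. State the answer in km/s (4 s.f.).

Δv_total ≈ 18.09 km/s

r₁ = 69910 + 34350 = 104260 km = 1.0426×10⁸ m.
r₂ = 69910 + 743900 = 813810 km = 8.1381×10⁸ m.
Transfer ellipse a_t = (r₁ + r₂)/2 = 4.590×10⁸ m.
At r₁: circular v_c1 = √(μ/r₁) = 34860 m/s; transfer-perijove v_p = √[μ(2/r₁ − 1/a_t)] = 46420 m/s.
Δv₁ = v_p − v_c1 = 11560 m/s.
At r₂: circular v_c2 = √(μ/r₂) = 12480 m/s; transfer-apojove v_a = √[μ(2/r₂ − 1/a_t)] = 5947 m/s.
Δv₂ = v_c2 − v_a = 6531 m/s.
Total Δv = Δv₁ + Δv₂ = 18090 m/s = 18.09 km/s.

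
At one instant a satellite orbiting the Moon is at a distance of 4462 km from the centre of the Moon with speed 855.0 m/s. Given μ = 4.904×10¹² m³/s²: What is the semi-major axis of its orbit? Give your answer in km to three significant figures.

a ≈ 3340 km

r = 4.462×10⁶ m.
Specific orbital energy ε = v²/2 − μ/r = (855.0)²/2 − 4.904×10¹²/4.462×10⁶ = -7.335×10⁵ J/kg.
Since ε = −μ/(2a), a = −μ/(2ε) = 3.343×10⁶ m = 3342.7 km.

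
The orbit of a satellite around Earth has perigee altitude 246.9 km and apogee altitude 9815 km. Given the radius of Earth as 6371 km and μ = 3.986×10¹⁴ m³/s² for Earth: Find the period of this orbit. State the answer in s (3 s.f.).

T ≈ 12100 s

r_p = 6371 + 246.9 = 6617.9 km = 6.6179×10⁶ m.
r_a = 6371 + 9815 = 16186 km = 1.6186×10⁷ m.
Semi-major axis a = (r_p + r_a)/2 = (6617.9 + 16186)/2 = 11402 km = 1.140×10⁷ m.
By Kepler's third law T = 2π√(a³/μ) = 2π × 1.928×10³ = 1.212×10⁴ s.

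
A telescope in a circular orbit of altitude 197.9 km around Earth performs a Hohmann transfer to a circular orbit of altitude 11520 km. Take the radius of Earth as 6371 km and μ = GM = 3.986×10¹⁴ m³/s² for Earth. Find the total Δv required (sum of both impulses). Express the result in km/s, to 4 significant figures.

r₁ = 6371 + 197.9 = 6568.9 km = 6.5689×10⁶ m.
r₂ = 6371 + 11520 = 17891 km = 1.7891×10⁷ m.
Transfer ellipse a_t = (r₁ + r₂)/2 = 1.223×10⁷ m.
At r₁: circular v_c1 = √(μ/r₁) = 7790 m/s; transfer-perigee v_p = √[μ(2/r₁ − 1/a_t)] = 9422 m/s.
Δv₁ = v_p − v_c1 = 1632 m/s.
At r₂: circular v_c2 = √(μ/r₂) = 4720 m/s; transfer-apogee v_a = √[μ(2/r₂ − 1/a_t)] = 3459 m/s.
Δv₂ = v_c2 − v_a = 1261 m/s.
Total Δv = Δv₁ + Δv₂ = 2893 m/s = 2.893 km/s.

Δv_total ≈ 2.893 km/s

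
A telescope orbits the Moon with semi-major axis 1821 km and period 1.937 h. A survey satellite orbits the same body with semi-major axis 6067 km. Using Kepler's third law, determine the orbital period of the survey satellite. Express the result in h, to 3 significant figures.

Kepler's third law: T² ∝ a³, so T₂ = T₁ (a₂/a₁)^(3/2).
a₂/a₁ = 3.332, (a₂/a₁)^(3/2) = 6.081.
T₂ = 1.937 × 6.081 = 11.78 h.

T₂ ≈ 11.8 h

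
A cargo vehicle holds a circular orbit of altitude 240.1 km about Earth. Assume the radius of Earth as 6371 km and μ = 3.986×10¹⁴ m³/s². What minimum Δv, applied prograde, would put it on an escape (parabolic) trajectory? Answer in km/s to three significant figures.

Δv ≈ 3.22 km/s

r = 6371 + 240.1 = 6611.1 km = 6.6111×10⁶ m.
Circular speed v_c = √(μ/r) = 7765 m/s.
Escape speed v_esc = √(2μ/r) = √2 × v_c = 10980 m/s.
Δv = v_esc − v_c = 3216 m/s = 3.216 km/s.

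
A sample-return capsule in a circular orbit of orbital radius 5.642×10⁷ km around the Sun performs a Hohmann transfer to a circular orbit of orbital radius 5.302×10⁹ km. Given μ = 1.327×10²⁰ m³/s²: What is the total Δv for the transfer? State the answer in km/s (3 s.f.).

Δv_total ≈ 24.0 km/s

r₁ = 5.642×10⁷ km = 5.642×10¹⁰ m.
r₂ = 5.302×10⁹ km = 5.302×10¹² m.
Transfer ellipse a_t = (r₁ + r₂)/2 = 2.679×10¹² m.
At r₁: circular v_c1 = √(μ/r₁) = 48500 m/s; transfer-perihelion v_p = √[μ(2/r₁ − 1/a_t)] = 68220 m/s.
Δv₁ = v_p − v_c1 = 19730 m/s.
At r₂: circular v_c2 = √(μ/r₂) = 5003 m/s; transfer-aphelion v_a = √[μ(2/r₂ − 1/a_t)] = 726.0 m/s.
Δv₂ = v_c2 − v_a = 4277 m/s.
Total Δv = Δv₁ + Δv₂ = 24000 m/s = 24.00 km/s.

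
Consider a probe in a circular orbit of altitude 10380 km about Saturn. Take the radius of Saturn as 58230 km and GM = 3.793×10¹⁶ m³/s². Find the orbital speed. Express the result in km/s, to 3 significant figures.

v ≈ 23.5 km/s

r = 58230 + 10380 = 68610 km = 6.8610×10⁷ m.
For a circular orbit v = √(μ/r) = √(3.793×10¹⁶ / 6.861×10⁷) = √(5.528×10⁸) = 23510 m/s.
That is 23.51 km/s.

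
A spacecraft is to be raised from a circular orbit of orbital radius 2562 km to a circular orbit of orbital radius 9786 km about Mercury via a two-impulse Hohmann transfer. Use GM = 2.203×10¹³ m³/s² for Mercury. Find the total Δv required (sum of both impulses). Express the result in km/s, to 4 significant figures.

r₁ = 2562 km = 2.562×10⁶ m.
r₂ = 9786 km = 9.786×10⁶ m.
Transfer ellipse a_t = (r₁ + r₂)/2 = 6.174×10⁶ m.
At r₁: circular v_c1 = √(μ/r₁) = 2932 m/s; transfer-periherm v_p = √[μ(2/r₁ − 1/a_t)] = 3692 m/s.
Δv₁ = v_p − v_c1 = 759.4 m/s.
At r₂: circular v_c2 = √(μ/r₂) = 1500 m/s; transfer-apoherm v_a = √[μ(2/r₂ − 1/a_t)] = 966.5 m/s.
Δv₂ = v_c2 − v_a = 533.9 m/s.
Total Δv = Δv₁ + Δv₂ = 1293 m/s = 1.293 km/s.

Δv_total ≈ 1.293 km/s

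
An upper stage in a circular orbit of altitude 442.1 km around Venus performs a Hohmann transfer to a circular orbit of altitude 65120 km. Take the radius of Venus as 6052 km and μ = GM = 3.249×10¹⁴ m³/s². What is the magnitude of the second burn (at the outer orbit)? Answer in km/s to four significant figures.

Δv ≈ 1.263 km/s

r₁ = 6052 + 442.1 = 6494.1 km = 6.4941×10⁶ m.
r₂ = 6052 + 65120 = 71172 km = 7.1172×10⁷ m.
Transfer ellipse a_t = (r₁ + r₂)/2 = 3.883×10⁷ m.
At r₁: circular v_c1 = √(μ/r₁) = 7073 m/s; transfer-periapsis v_p = √[μ(2/r₁ − 1/a_t)] = 9576 m/s.
At r₂: circular v_c2 = √(μ/r₂) = 2137 m/s; transfer-apoapsis v_a = √[μ(2/r₂ − 1/a_t)] = 873.7 m/s.
Δv₂ = v_c2 − v_a = 1263 m/s.
= 1.263 km/s.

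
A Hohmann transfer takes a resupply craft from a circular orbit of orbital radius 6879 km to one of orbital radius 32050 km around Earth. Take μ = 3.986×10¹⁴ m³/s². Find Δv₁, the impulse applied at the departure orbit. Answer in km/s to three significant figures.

r₁ = 6879 km = 6.879×10⁶ m.
r₂ = 32050 km = 3.205×10⁷ m.
Transfer ellipse a_t = (r₁ + r₂)/2 = 1.946×10⁷ m.
At r₁: circular v_c1 = √(μ/r₁) = 7612 m/s; transfer-perigee v_p = √[μ(2/r₁ − 1/a_t)] = 9768 m/s.
Δv₁ = v_p − v_c1 = 2156 m/s.
= 2.156 km/s.

Δv ≈ 2.16 km/s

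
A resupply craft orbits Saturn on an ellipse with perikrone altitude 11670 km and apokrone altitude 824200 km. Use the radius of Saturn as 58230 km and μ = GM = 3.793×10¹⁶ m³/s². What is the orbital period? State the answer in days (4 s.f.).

r_p = 58230 + 11670 = 69900 km = 6.9900×10⁷ m.
r_a = 58230 + 824200 = 882430 km = 8.8243×10⁸ m.
Semi-major axis a = (r_p + r_a)/2 = (69900 + 8.8243×10⁵)/2 = 4.7616×10⁵ km = 4.762×10⁸ m.
By Kepler's third law T = 2π√(a³/μ) = 2π × 5.335×10⁴ = 3.352×10⁵ s.
= 3.880 days.

T ≈ 3.880 days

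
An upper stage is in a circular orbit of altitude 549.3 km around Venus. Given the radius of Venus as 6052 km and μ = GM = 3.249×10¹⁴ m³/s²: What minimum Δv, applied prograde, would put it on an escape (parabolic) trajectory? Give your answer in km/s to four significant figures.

Δv ≈ 2.906 km/s

r = 6052 + 549.3 = 6601.3 km = 6.6013×10⁶ m.
Circular speed v_c = √(μ/r) = 7016 m/s.
Escape speed v_esc = √(2μ/r) = √2 × v_c = 9921 m/s.
Δv = v_esc − v_c = 2906 m/s = 2.906 km/s.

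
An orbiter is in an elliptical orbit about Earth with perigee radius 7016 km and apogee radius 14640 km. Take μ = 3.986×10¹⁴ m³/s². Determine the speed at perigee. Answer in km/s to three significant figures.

v ≈ 8.76 km/s

Semi-major axis a = (r_p + r_a)/2 = 10828 km = 1.083×10⁷ m.
Vis-viva: v² = μ(2/r − 1/a) = 3.986×10¹⁴ × (2.851×10⁻⁷ − 9.235×10⁻⁸) = 7.681×10⁷ m²/s².
v = 8764 m/s = 8.764 km/s.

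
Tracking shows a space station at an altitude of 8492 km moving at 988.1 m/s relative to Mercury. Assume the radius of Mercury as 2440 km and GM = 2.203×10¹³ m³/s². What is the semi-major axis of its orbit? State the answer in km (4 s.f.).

a ≈ 7213 km

r = 2440 + 8492 = 10932 km = 1.093×10⁷ m.
Vis-viva rearranged: 1/a = 2/r − v²/μ = 1.829×10⁻⁷ − 4.432×10⁻⁸ = 1.386×10⁻⁷ m⁻¹.
a = 7.213×10⁶ m = 7213.4 km.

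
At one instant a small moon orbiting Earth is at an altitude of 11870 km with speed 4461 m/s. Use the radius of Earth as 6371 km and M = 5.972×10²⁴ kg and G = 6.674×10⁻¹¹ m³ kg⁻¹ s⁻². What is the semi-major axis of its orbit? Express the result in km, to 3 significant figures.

μ = GM = 6.674×10⁻¹¹ × 5.972×10²⁴ = 3.986×10¹⁴ m³/s².
r = 6371 + 11870 = 18241 km = 1.824×10⁷ m.
Specific orbital energy ε = v²/2 − μ/r = (4461)²/2 − 3.986×10¹⁴/1.824×10⁷ = -1.190×10⁷ J/kg.
Since ε = −μ/(2a), a = −μ/(2ε) = 1.675×10⁷ m = 16747 km.

a ≈ 16700 km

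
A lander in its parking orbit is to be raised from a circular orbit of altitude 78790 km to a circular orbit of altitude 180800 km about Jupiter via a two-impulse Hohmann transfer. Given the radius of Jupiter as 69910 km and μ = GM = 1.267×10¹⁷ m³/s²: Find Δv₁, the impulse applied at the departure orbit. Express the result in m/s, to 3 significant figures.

Δv ≈ 3520 m/s

r₁ = 69910 + 78790 = 148700 km = 1.4870×10⁸ m.
r₂ = 69910 + 180800 = 250710 km = 2.5071×10⁸ m.
Transfer ellipse a_t = (r₁ + r₂)/2 = 1.997×10⁸ m.
At r₁: circular v_c1 = √(μ/r₁) = 29190 m/s; transfer-perijove v_p = √[μ(2/r₁ − 1/a_t)] = 32710 m/s.
Δv₁ = v_p − v_c1 = 3516 m/s.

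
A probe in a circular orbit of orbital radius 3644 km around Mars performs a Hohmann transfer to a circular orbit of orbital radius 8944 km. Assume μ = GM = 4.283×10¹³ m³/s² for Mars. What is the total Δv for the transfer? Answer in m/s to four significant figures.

r₁ = 3644 km = 3.644×10⁶ m.
r₂ = 8944 km = 8.944×10⁶ m.
Transfer ellipse a_t = (r₁ + r₂)/2 = 6.294×10⁶ m.
At r₁: circular v_c1 = √(μ/r₁) = 3428 m/s; transfer-periapsis v_p = √[μ(2/r₁ − 1/a_t)] = 4087 m/s.
Δv₁ = v_p − v_c1 = 658.5 m/s.
At r₂: circular v_c2 = √(μ/r₂) = 2188 m/s; transfer-apoapsis v_a = √[μ(2/r₂ − 1/a_t)] = 1665 m/s.
Δv₂ = v_c2 − v_a = 523.2 m/s.
Total Δv = Δv₁ + Δv₂ = 1182 m/s.

Δv_total ≈ 1182 m/s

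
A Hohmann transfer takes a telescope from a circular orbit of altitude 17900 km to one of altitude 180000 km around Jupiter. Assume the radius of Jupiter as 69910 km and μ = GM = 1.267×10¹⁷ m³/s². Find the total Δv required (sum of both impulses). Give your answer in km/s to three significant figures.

r₁ = 69910 + 17900 = 87810 km = 8.7810×10⁷ m.
r₂ = 69910 + 180000 = 249910 km = 2.4991×10⁸ m.
Transfer ellipse a_t = (r₁ + r₂)/2 = 1.689×10⁸ m.
At r₁: circular v_c1 = √(μ/r₁) = 37990 m/s; transfer-perijove v_p = √[μ(2/r₁ − 1/a_t)] = 46210 m/s.
Δv₁ = v_p − v_c1 = 8226 m/s.
At r₂: circular v_c2 = √(μ/r₂) = 22520 m/s; transfer-apojove v_a = √[μ(2/r₂ − 1/a_t)] = 16240 m/s.
Δv₂ = v_c2 − v_a = 6279 m/s.
Total Δv = Δv₁ + Δv₂ = 14500 m/s = 14.50 km/s.

Δv_total ≈ 14.5 km/s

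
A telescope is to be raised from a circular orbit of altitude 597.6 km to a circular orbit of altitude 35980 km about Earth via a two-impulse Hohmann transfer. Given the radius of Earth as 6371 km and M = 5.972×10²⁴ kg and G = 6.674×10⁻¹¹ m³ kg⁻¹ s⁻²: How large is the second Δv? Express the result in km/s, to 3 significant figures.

μ = GM = 6.674×10⁻¹¹ × 5.972×10²⁴ = 3.986×10¹⁴ m³/s².
r₁ = 6371 + 597.6 = 6968.6 km = 6.9686×10⁶ m.
r₂ = 6371 + 35980 = 42351 km = 4.2351×10⁷ m.
Transfer ellipse a_t = (r₁ + r₂)/2 = 2.466×10⁷ m.
At r₁: circular v_c1 = √(μ/r₁) = 7563 m/s; transfer-perigee v_p = √[μ(2/r₁ − 1/a_t)] = 9911 m/s.
At r₂: circular v_c2 = √(μ/r₂) = 3068 m/s; transfer-apogee v_a = √[μ(2/r₂ − 1/a_t)] = 1631 m/s.
Δv₂ = v_c2 − v_a = 1437 m/s.
= 1.437 km/s.

Δv ≈ 1.44 km/s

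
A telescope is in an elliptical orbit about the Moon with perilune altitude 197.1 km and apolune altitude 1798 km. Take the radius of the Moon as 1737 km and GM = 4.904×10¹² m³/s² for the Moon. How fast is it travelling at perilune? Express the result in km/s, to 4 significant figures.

v ≈ 1.810 km/s

r_p = 1737 + 197.1 = 1934.1 km = 1.9341×10⁶ m.
r_a = 1737 + 1798 = 3535.0 km = 3.5350×10⁶ m.
Semi-major axis a = (r_p + r_a)/2 = 2734.6 km = 2.735×10⁶ m.
Vis-viva: v² = μ(2/r − 1/a) = 4.904×10¹² × (1.034×10⁻⁶ − 3.657×10⁻⁷) = 3.278×10⁶ m²/s².
v = 1810 m/s = 1.810 km/s.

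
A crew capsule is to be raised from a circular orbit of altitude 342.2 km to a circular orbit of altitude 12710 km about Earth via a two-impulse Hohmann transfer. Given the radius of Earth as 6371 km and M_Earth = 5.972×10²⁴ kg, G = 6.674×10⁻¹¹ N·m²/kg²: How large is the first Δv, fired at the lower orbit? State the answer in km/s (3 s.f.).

μ = GM = 6.674×10⁻¹¹ × 5.972×10²⁴ = 3.986×10¹⁴ m³/s².
r₁ = 6371 + 342.2 = 6713.2 km = 6.7132×10⁶ m.
r₂ = 6371 + 12710 = 19081 km = 1.9081×10⁷ m.
Transfer ellipse a_t = (r₁ + r₂)/2 = 1.290×10⁷ m.
At r₁: circular v_c1 = √(μ/r₁) = 7705 m/s; transfer-perigee v_p = √[μ(2/r₁ − 1/a_t)] = 9372 m/s.
Δv₁ = v_p − v_c1 = 1667 m/s.
= 1.667 km/s.

Δv ≈ 1.67 km/s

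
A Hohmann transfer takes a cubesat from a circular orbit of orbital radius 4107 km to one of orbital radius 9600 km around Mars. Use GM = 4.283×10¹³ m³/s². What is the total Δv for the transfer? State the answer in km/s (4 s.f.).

Δv_total ≈ 1.070 km/s

r₁ = 4107 km = 4.107×10⁶ m.
r₂ = 9600 km = 9.600×10⁶ m.
Transfer ellipse a_t = (r₁ + r₂)/2 = 6.854×10⁶ m.
At r₁: circular v_c1 = √(μ/r₁) = 3229 m/s; transfer-periapsis v_p = √[μ(2/r₁ − 1/a_t)] = 3822 m/s.
Δv₁ = v_p − v_c1 = 592.7 m/s.
At r₂: circular v_c2 = √(μ/r₂) = 2112 m/s; transfer-apoapsis v_a = √[μ(2/r₂ − 1/a_t)] = 1635 m/s.
Δv₂ = v_c2 − v_a = 477.1 m/s.
Total Δv = Δv₁ + Δv₂ = 1070 m/s = 1.070 km/s.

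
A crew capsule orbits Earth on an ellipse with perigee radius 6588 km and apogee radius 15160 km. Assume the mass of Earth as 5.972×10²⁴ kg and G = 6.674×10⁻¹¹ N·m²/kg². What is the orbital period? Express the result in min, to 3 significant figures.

μ = GM = 6.674×10⁻¹¹ × 5.972×10²⁴ = 3.986×10¹⁴ m³/s².
Semi-major axis a = (r_p + r_a)/2 = (6588.0 + 15160)/2 = 10874 km = 1.087×10⁷ m.
By Kepler's third law T = 2π√(a³/μ) = 2π × 1.796×10³ = 1.129×10⁴ s.
= 188.1 min.

T ≈ 188 min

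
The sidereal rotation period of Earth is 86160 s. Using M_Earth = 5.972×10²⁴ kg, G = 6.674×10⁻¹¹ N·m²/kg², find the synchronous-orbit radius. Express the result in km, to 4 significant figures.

r_sync ≈ 42160 km

μ = GM = 6.674×10⁻¹¹ × 5.972×10²⁴ = 3.986×10¹⁴ m³/s².
A synchronous orbit has period T, so by Kepler's third law a = (μT²/4π²)^(1/3).
μT²/4π² = 3.986×10¹⁴ × (8.616×10⁴)² / 39.48 = 7.495×10²² m³.
a = 4.216×10⁷ m = 42162 km.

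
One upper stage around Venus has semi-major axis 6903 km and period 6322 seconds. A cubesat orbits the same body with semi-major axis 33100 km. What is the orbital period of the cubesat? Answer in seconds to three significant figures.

Kepler's third law: T² ∝ a³, so T₂ = T₁ (a₂/a₁)^(3/2).
a₂/a₁ = 4.795, (a₂/a₁)^(3/2) = 10.50.
T₂ = 6322 × 10.50 = 66380 seconds.

T₂ ≈ 66400 seconds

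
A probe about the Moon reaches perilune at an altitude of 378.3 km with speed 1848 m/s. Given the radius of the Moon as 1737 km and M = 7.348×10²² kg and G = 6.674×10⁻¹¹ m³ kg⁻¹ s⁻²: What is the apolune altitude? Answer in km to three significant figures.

apolune altitude ≈ 4180 km

μ = GM = 6.674×10⁻¹¹ × 7.348×10²² = 4.904×10¹² m³/s².
r_p = 1737 + 378.3 = 2115.3 km = 2.115×10⁶ m.
Specific energy ε = v²/2 − μ/r = -6.108×10⁵ J/kg, so a = −μ/(2ε) = 4.014×10⁶ m.
The apsides satisfy r_p + r_a = 2a, so the apolune radius is 2a − r_p = 5.913×10⁶ m = 5913.3 km.
Apolune altitude = 5913.3 − 1737 = 4176.3 km.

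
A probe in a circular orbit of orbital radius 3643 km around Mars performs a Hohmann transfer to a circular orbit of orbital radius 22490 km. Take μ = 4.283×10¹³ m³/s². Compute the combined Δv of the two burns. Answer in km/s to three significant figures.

r₁ = 3643 km = 3.643×10⁶ m.
r₂ = 22490 km = 2.249×10⁷ m.
Transfer ellipse a_t = (r₁ + r₂)/2 = 1.307×10⁷ m.
At r₁: circular v_c1 = √(μ/r₁) = 3429 m/s; transfer-periapsis v_p = √[μ(2/r₁ − 1/a_t)] = 4498 m/s.
Δv₁ = v_p − v_c1 = 1070 m/s.
At r₂: circular v_c2 = √(μ/r₂) = 1380 m/s; transfer-apoapsis v_a = √[μ(2/r₂ − 1/a_t)] = 728.7 m/s.
Δv₂ = v_c2 − v_a = 651.3 m/s.
Total Δv = Δv₁ + Δv₂ = 1721 m/s = 1.721 km/s.

Δv_total ≈ 1.72 km/s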